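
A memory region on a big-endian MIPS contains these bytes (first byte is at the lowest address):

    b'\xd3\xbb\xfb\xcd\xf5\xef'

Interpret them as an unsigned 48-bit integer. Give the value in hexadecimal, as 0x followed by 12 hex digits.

0xD3BBFBCDF5EF

In big-endian order the high byte comes first in memory.
The bytes are already most-significant first: 0xD3BBFBCDF5EF.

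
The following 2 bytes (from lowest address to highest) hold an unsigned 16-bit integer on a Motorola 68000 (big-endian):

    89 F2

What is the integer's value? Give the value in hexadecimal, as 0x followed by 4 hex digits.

Big-endian stores the most-significant byte at the lowest address.
The bytes are already most-significant first: 0x89F2.

0x89F2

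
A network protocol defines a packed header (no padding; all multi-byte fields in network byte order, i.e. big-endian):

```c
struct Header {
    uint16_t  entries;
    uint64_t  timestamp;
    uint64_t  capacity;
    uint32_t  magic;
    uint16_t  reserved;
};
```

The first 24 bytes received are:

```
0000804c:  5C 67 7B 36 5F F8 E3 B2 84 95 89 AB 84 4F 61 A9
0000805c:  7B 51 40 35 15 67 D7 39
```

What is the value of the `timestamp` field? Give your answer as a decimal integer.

`timestamp` follows `entries` (2 bytes), so it starts at byte offset 2 and occupies 8 bytes.
Bytes at offsets 2..9: 7B 36 5F F8 E3 B2 84 95.
Big-endian: lowest address holds the most-significant byte.
The bytes are already most-significant first: 0x7B365FF8E3B28495.
0x7B365FF8E3B28495 = 8878389237984167061.

8878389237984167061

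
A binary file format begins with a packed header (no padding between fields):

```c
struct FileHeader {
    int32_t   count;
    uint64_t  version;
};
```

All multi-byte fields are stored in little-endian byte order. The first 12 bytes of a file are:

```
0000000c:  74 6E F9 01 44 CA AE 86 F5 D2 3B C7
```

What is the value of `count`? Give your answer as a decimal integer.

33123956

`count` is the first field, at byte offset 0, occupying 4 bytes.
Bytes at offsets 0..3: 74 6E F9 01.
Little-endian stores the least-significant byte at the lowest address.
Reassemble most-significant byte first: 01 F9 6E 74 → 0x01F96E74.
0x01F96E74 = 33123956.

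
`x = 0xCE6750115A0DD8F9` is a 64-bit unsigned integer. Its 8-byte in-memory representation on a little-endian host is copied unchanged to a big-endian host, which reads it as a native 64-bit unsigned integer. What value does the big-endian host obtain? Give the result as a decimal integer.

Stored little-endian, the bytes at ascending addresses are F9 D8 0D 5A 11 50 67 CE.
Read back as big-endian, the last byte is least significant, giving 0xF9D80D5A115067CE.
0xF9D80D5A115067CE = 18003154190902257614.

18003154190902257614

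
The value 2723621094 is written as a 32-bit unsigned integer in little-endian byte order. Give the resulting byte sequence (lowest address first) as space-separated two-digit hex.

E6 28 57 A2

2723621094 in hexadecimal, padded to 32 bits, is 0xA25728E6.
Split into bytes (most-significant first): A2 57 28 E6.
Little-endian: lowest address holds the least-significant byte.
So at ascending addresses the bytes are E6 28 57 A2.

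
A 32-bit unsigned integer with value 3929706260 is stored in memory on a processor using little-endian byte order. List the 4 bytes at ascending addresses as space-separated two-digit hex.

3929706260 in hexadecimal, padded to 32 bits, is 0xEA3A8F14.
Split into bytes (most-significant first): EA 3A 8F 14.
Little-endian: lowest address holds the least-significant byte.
So at ascending addresses the bytes are 14 8F 3A EA.

14 8F 3A EA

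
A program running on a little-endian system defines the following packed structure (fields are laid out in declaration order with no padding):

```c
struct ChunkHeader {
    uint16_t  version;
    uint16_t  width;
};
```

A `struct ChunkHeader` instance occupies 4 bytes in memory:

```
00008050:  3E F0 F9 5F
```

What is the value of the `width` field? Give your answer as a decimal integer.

24569

`width` follows `version` (2 bytes), so it starts at byte offset 2 and occupies 2 bytes.
Bytes at offsets 2..3: F9 5F.
Little-endian stores the least-significant byte at the lowest address.
Reassemble most-significant byte first: 5F F9 → 0x5FF9.
0x5FF9 = 24569.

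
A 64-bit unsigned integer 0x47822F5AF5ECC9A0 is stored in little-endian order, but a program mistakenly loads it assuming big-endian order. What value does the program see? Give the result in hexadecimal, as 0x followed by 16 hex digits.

Stored little-endian, the bytes at ascending addresses are A0 C9 EC F5 5A 2F 82 47.
Read back as big-endian, the last byte is least significant, giving 0xA0C9ECF55A2F8247.

0xA0C9ECF55A2F8247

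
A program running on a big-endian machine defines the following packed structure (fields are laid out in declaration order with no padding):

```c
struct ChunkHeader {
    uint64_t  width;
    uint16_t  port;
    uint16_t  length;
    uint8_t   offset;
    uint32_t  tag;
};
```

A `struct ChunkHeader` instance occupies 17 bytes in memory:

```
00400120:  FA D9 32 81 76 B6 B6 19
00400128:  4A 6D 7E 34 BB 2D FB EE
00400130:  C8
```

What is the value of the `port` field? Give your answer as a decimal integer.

19053

`port` follows `width` (8 bytes), so it starts at byte offset 8 and occupies 2 bytes.
Bytes at offsets 8..9: 4A 6D.
In big-endian order the high byte comes first in memory.
The bytes are already most-significant first: 0x4A6D.
0x4A6D = 19053.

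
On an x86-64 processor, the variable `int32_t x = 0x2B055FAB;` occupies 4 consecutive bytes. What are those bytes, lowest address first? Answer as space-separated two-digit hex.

Split into bytes (most-significant first): 2B 05 5F AB.
In little-endian order the low byte comes first in memory.
So at ascending addresses the bytes are AB 5F 05 2B.

AB 5F 05 2B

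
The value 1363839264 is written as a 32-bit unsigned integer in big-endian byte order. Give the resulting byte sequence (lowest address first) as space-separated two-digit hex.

1363839264 in hexadecimal, padded to 32 bits, is 0x514A8920.
Split into bytes (most-significant first): 51 4A 89 20.
Big-endian: lowest address holds the most-significant byte.
So the memory order matches the most-significant-first order: 51 4A 89 20.

51 4A 89 20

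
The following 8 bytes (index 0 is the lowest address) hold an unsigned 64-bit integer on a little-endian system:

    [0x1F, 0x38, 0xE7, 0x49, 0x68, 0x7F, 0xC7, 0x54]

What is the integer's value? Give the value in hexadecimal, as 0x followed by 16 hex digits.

0x54C77F6849E7381F

Little-endian stores the least-significant byte at the lowest address.
Reassemble most-significant byte first: 54 C7 7F 68 49 E7 38 1F → 0x54C77F6849E7381F.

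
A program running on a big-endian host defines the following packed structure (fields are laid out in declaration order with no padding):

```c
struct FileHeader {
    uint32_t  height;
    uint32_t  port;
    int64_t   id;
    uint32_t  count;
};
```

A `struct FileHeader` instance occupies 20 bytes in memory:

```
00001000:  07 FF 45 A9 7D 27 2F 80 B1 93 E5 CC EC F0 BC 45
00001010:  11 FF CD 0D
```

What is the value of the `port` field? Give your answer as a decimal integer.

2099720064

`port` follows `height` (4 bytes), so it starts at byte offset 4 and occupies 4 bytes.
Bytes at offsets 4..7: 7D 27 2F 80.
Big-endian stores the most-significant byte at the lowest address.
The bytes are already most-significant first: 0x7D272F80.
0x7D272F80 = 2099720064.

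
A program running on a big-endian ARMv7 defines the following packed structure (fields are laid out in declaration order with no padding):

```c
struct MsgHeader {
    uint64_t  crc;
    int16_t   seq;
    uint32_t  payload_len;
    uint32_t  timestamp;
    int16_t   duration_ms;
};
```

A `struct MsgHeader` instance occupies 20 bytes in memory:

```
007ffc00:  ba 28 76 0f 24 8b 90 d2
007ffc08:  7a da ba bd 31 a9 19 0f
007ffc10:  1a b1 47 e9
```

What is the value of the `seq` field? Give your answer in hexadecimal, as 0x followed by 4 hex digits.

0x7ADA

`seq` follows `crc` (8 bytes), so it starts at byte offset 8 and occupies 2 bytes.
Bytes at offsets 8..9: 7A DA.
Big-endian: lowest address holds the most-significant byte.
The bytes are already most-significant first: 0x7ADA.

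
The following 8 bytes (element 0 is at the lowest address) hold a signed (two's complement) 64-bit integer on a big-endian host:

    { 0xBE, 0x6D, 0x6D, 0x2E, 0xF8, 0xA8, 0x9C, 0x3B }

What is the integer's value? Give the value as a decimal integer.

Big-endian stores the most-significant byte at the lowest address.
The bytes are already most-significant first: 0xBE6D6D2EF8A89C3B.
Top bit is set, so as a signed 64-bit value this is 0xBE6D6D2EF8A89C3B − 2^64 = -4725000385534059461.

-4725000385534059461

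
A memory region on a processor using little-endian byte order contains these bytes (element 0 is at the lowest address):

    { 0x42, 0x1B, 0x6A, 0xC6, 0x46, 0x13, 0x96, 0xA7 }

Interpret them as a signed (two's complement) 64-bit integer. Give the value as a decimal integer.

Little-endian: lowest address holds the least-significant byte.
Reassemble most-significant byte first: A7 96 13 46 C6 6A 1B 42 → 0xA7961346C66A1B42.
Top bit is set, so as a signed 64-bit value this is 0xA7961346C66A1B42 − 2^64 = -6370883428171506878.

-6370883428171506878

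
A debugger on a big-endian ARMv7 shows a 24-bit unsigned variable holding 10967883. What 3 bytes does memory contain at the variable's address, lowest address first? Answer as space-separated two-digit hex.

10967883 in hexadecimal, padded to 24 bits, is 0xA75B4B.
Split into bytes (most-significant first): A7 5B 4B.
In big-endian order the high byte comes first in memory.
So the memory order matches the most-significant-first order: A7 5B 4B.

A7 5B 4B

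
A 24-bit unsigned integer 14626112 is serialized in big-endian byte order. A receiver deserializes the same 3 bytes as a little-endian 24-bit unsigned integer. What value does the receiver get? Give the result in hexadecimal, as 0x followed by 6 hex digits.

0x402DDF

14626112 in 24-bit hexadecimal is 0xDF2D40.
Stored big-endian, the bytes at ascending addresses are DF 2D 40.
Read back as little-endian, the first byte is least significant, giving 0x402DDF.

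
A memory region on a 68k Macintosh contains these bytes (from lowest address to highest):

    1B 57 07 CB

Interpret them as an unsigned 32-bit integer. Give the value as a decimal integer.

Big-endian: lowest address holds the most-significant byte.
The bytes are already most-significant first: 0x1B5707CB.
0x1B5707CB = 458688459.

458688459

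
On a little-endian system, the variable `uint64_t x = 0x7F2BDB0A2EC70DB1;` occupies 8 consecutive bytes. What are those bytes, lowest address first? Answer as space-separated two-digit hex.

B1 0D C7 2E 0A DB 2B 7F

Split into bytes (most-significant first): 7F 2B DB 0A 2E C7 0D B1.
Little-endian: lowest address holds the least-significant byte.
So at ascending addresses the bytes are B1 0D C7 2E 0A DB 2B 7F.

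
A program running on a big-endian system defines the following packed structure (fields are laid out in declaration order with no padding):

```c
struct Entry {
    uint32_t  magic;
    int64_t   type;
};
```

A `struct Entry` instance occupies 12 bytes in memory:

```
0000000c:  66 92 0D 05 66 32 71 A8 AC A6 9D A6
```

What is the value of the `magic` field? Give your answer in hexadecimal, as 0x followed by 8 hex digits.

0x66920D05

`magic` is the first field, at byte offset 0, occupying 4 bytes.
Bytes at offsets 0..3: 66 92 0D 05.
Big-endian stores the most-significant byte at the lowest address.
The bytes are already most-significant first: 0x66920D05.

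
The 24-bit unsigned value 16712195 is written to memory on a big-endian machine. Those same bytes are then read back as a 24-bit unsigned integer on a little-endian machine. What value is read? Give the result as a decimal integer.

197375

16712195 in 24-bit hexadecimal is 0xFF0203.
Stored big-endian, the bytes at ascending addresses are FF 02 03.
Read back as little-endian, the first byte is least significant, giving 0x0302FF.
0x0302FF = 197375.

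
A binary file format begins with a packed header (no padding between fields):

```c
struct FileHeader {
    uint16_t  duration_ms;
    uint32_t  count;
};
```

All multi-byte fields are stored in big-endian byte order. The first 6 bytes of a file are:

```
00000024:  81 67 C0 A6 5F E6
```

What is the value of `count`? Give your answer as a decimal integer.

3232128998

`count` follows `duration_ms` (2 bytes), so it starts at byte offset 2 and occupies 4 bytes.
Bytes at offsets 2..5: C0 A6 5F E6.
In big-endian order the high byte comes first in memory.
The bytes are already most-significant first: 0xC0A65FE6.
0xC0A65FE6 = 3232128998.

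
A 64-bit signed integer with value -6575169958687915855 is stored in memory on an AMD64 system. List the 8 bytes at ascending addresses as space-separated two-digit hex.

B1 40 96 62 C2 4D C0 A4

Two's complement of -6575169958687915855 in 64 bits: 6575169958687915855 = 0x5B3FB23D9D69BF4F; invert → 0xA4C04DC2629640B0; add 1 → 0xA4C04DC2629640B1.
Split into bytes (most-significant first): A4 C0 4D C2 62 96 40 B1.
In little-endian order the low byte comes first in memory.
So at ascending addresses the bytes are B1 40 96 62 C2 4D C0 A4.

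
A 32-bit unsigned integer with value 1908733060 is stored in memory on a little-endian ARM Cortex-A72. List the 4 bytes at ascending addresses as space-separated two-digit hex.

1908733060 in hexadecimal, padded to 32 bits, is 0x71C4F484.
Split into bytes (most-significant first): 71 C4 F4 84.
In little-endian order the low byte comes first in memory.
So at ascending addresses the bytes are 84 F4 C4 71.

84 F4 C4 71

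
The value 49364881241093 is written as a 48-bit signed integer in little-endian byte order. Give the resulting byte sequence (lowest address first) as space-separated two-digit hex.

49364881241093 in hexadecimal, padded to 48 bits, is 0x2CE5A835F405.
Split into bytes (most-significant first): 2C E5 A8 35 F4 05.
In little-endian order the low byte comes first in memory.
So at ascending addresses the bytes are 05 F4 35 A8 E5 2C.

05 F4 35 A8 E5 2C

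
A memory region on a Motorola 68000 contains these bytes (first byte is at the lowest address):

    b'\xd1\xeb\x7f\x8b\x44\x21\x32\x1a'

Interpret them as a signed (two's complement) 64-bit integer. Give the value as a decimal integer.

-3320420064135400934

Big-endian: lowest address holds the most-significant byte.
The bytes are already most-significant first: 0xD1EB7F8B4421321A.
Top bit is set, so as a signed 64-bit value this is 0xD1EB7F8B4421321A − 2^64 = -3320420064135400934.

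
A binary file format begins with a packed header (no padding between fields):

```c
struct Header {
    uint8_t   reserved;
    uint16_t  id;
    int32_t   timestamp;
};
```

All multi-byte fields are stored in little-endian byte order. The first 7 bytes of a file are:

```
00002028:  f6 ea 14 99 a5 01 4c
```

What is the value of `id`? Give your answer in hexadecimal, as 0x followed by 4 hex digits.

`id` follows `reserved` (1 byte), so it starts at byte offset 1 and occupies 2 bytes.
Bytes at offsets 1..2: EA 14.
Little-endian: lowest address holds the least-significant byte.
Reassemble most-significant byte first: 14 EA → 0x14EA.

0x14EA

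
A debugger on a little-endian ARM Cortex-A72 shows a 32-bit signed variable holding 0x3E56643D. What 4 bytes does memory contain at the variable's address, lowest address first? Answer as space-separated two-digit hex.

3D 64 56 3E

Split into bytes (most-significant first): 3E 56 64 3D.
Little-endian: lowest address holds the least-significant byte.
So at ascending addresses the bytes are 3D 64 56 3E.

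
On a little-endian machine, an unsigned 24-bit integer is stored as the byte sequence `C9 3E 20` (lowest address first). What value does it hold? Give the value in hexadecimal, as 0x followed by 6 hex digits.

0x203EC9

In little-endian order the low byte comes first in memory.
Reassemble most-significant byte first: 20 3E C9 → 0x203EC9.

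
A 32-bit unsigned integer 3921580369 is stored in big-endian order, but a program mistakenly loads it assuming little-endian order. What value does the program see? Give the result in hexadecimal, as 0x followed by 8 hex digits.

3921580369 in 32-bit hexadecimal is 0xE9BE9151.
Stored big-endian, the bytes at ascending addresses are E9 BE 91 51.
Read back as little-endian, the first byte is least significant, giving 0x5191BEE9.

0x5191BEE9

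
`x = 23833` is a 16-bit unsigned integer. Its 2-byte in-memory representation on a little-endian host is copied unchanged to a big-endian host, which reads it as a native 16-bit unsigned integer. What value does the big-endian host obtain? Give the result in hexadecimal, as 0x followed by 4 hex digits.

0x195D

23833 in 16-bit hexadecimal is 0x5D19.
Stored little-endian, the bytes at ascending addresses are 19 5D.
Read back as big-endian, the last byte is least significant, giving 0x195D.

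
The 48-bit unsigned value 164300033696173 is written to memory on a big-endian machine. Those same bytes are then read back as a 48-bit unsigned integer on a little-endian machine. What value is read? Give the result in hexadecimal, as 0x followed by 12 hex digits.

0xAD2125156E95

164300033696173 in 48-bit hexadecimal is 0x956E152521AD.
Stored big-endian, the bytes at ascending addresses are 95 6E 15 25 21 AD.
Read back as little-endian, the first byte is least significant, giving 0xAD2125156E95.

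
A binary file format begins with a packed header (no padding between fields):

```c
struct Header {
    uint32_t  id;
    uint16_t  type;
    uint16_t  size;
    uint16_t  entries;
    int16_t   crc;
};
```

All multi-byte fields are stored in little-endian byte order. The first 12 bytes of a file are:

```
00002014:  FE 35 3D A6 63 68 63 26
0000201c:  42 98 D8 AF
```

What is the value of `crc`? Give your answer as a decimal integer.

`crc` follows `id` (4 B), `type` (2 B), `size` (2 B), `entries` (2 B), so it starts at offset 4 + 2 + 2 + 2 = 10 and occupies 2 bytes.
Bytes at offsets 10..11: D8 AF.
Little-endian stores the least-significant byte at the lowest address.
Reassemble most-significant byte first: AF D8 → 0xAFD8.
Top bit is set, so as a signed 16-bit value this is 0xAFD8 − 2^16 = -20520.

-20520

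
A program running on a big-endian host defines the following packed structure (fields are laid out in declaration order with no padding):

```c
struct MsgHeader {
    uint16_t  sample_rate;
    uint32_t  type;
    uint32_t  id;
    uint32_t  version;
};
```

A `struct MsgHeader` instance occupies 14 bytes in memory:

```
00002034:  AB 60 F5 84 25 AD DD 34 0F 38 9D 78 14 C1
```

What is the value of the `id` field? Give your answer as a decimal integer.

3711176504

`id` follows `sample_rate` (2 B), `type` (4 B), so it starts at offset 2 + 4 = 6 and occupies 4 bytes.
Bytes at offsets 6..9: DD 34 0F 38.
Big-endian: lowest address holds the most-significant byte.
The bytes are already most-significant first: 0xDD340F38.
0xDD340F38 = 3711176504.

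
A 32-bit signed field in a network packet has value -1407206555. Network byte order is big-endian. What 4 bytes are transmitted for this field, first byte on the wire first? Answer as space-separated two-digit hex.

Two's complement of -1407206555 in 32 bits: 1407206555 = 0x53E0449B; invert → 0xAC1FBB64; add 1 → 0xAC1FBB65.
Split into bytes (most-significant first): AC 1F BB 65.
Big-endian stores the most-significant byte at the lowest address.
So the memory order matches the most-significant-first order: AC 1F BB 65.

AC 1F BB 65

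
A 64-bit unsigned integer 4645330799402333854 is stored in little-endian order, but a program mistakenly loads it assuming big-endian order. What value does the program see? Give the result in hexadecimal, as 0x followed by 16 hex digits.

0x9EB68E02C0877740

4645330799402333854 in 64-bit hexadecimal is 0x407787C0028EB69E.
Stored little-endian, the bytes at ascending addresses are 9E B6 8E 02 C0 87 77 40.
Read back as big-endian, the last byte is least significant, giving 0x9EB68E02C0877740.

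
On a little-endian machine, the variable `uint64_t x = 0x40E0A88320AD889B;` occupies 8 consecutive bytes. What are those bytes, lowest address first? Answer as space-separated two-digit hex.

Split into bytes (most-significant first): 40 E0 A8 83 20 AD 88 9B.
In little-endian order the low byte comes first in memory.
So at ascending addresses the bytes are 9B 88 AD 20 83 A8 E0 40.

9B 88 AD 20 83 A8 E0 40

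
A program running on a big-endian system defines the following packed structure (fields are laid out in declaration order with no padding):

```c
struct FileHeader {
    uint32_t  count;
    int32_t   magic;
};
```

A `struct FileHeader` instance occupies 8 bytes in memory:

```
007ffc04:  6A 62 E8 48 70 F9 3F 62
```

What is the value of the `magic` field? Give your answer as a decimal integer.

`magic` follows `count` (4 bytes), so it starts at byte offset 4 and occupies 4 bytes.
Bytes at offsets 4..7: 70 F9 3F 62.
Big-endian stores the most-significant byte at the lowest address.
The bytes are already most-significant first: 0x70F93F62.
0x70F93F62 = 1895382882.

1895382882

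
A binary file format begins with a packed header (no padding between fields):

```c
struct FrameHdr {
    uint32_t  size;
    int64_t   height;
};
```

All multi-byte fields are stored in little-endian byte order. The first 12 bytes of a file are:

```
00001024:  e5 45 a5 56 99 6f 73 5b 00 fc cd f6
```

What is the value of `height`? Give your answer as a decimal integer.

-662596491689103463

`height` follows `size` (4 bytes), so it starts at byte offset 4 and occupies 8 bytes.
Bytes at offsets 4..11: 99 6F 73 5B 00 FC CD F6.
Little-endian: lowest address holds the least-significant byte.
Reassemble most-significant byte first: F6 CD FC 00 5B 73 6F 99 → 0xF6CDFC005B736F99.
Top bit is set, so as a signed 64-bit value this is 0xF6CDFC005B736F99 − 2^64 = -662596491689103463.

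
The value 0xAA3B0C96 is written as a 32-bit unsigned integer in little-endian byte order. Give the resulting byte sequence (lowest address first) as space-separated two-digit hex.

Split into bytes (most-significant first): AA 3B 0C 96.
In little-endian order the low byte comes first in memory.
So at ascending addresses the bytes are 96 0C 3B AA.

96 0C 3B AA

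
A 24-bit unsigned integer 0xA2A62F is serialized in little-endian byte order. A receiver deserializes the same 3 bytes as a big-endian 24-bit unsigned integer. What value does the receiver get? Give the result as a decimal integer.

Stored little-endian, the bytes at ascending addresses are 2F A6 A2.
Read back as big-endian, the last byte is least significant, giving 0x2FA6A2.
0x2FA6A2 = 3122850.

3122850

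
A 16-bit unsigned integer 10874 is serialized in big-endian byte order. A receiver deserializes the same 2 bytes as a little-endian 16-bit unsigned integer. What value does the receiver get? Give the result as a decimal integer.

10874 in 16-bit hexadecimal is 0x2A7A.
Stored big-endian, the bytes at ascending addresses are 2A 7A.
Read back as little-endian, the first byte is least significant, giving 0x7A2A.
0x7A2A = 31274.

31274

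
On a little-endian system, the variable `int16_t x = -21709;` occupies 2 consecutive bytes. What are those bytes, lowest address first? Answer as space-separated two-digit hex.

Two's complement of -21709 in 16 bits: 21709 = 0x54CD; invert → 0xAB32; add 1 → 0xAB33.
Split into bytes (most-significant first): AB 33.
In little-endian order the low byte comes first in memory.
So at ascending addresses the bytes are 33 AB.

33 AB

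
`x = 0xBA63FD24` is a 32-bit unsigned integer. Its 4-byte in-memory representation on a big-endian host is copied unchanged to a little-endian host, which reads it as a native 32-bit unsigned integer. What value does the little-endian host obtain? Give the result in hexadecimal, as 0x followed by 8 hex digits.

0x24FD63BA

Stored big-endian, the bytes at ascending addresses are BA 63 FD 24.
Read back as little-endian, the first byte is least significant, giving 0x24FD63BA.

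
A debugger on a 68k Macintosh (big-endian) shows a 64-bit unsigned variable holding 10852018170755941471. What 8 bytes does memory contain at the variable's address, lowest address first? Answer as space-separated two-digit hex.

10852018170755941471 in hexadecimal, padded to 64 bits, is 0x969A1D07A3FE045F.
Split into bytes (most-significant first): 96 9A 1D 07 A3 FE 04 5F.
Big-endian stores the most-significant byte at the lowest address.
So the memory order matches the most-significant-first order: 96 9A 1D 07 A3 FE 04 5F.

96 9A 1D 07 A3 FE 04 5F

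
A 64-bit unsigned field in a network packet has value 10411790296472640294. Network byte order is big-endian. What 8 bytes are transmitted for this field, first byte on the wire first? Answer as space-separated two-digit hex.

90 7E 1C 1C 51 1C 5B 26

10411790296472640294 in hexadecimal, padded to 64 bits, is 0x907E1C1C511C5B26.
Split into bytes (most-significant first): 90 7E 1C 1C 51 1C 5B 26.
In big-endian order the high byte comes first in memory.
So the memory order matches the most-significant-first order: 90 7E 1C 1C 51 1C 5B 26.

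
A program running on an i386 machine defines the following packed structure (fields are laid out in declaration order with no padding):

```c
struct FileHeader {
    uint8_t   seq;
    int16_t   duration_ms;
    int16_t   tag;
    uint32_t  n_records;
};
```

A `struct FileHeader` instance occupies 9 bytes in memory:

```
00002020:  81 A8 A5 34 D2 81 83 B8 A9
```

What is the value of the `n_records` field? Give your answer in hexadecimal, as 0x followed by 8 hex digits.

`n_records` follows `seq` (1 B), `duration_ms` (2 B), `tag` (2 B), so it starts at offset 1 + 2 + 2 = 5 and occupies 4 bytes.
Bytes at offsets 5..8: 81 83 B8 A9.
Little-endian stores the least-significant byte at the lowest address.
Reassemble most-significant byte first: A9 B8 83 81 → 0xA9B88381.

0xA9B88381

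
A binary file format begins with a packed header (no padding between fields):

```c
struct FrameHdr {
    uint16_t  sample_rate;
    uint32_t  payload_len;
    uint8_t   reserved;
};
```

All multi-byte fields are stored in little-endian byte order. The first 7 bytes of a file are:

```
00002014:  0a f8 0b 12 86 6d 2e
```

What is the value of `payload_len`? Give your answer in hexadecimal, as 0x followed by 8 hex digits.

0x6D86120B

`payload_len` follows `sample_rate` (2 bytes), so it starts at byte offset 2 and occupies 4 bytes.
Bytes at offsets 2..5: 0B 12 86 6D.
Little-endian stores the least-significant byte at the lowest address.
Reassemble most-significant byte first: 6D 86 12 0B → 0x6D86120B.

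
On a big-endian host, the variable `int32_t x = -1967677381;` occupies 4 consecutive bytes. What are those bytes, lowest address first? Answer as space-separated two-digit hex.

8A B7 A0 3B

Two's complement of -1967677381 in 32 bits: 1967677381 = 0x75485FC5; invert → 0x8AB7A03A; add 1 → 0x8AB7A03B.
Split into bytes (most-significant first): 8A B7 A0 3B.
Big-endian: lowest address holds the most-significant byte.
So the memory order matches the most-significant-first order: 8A B7 A0 3B.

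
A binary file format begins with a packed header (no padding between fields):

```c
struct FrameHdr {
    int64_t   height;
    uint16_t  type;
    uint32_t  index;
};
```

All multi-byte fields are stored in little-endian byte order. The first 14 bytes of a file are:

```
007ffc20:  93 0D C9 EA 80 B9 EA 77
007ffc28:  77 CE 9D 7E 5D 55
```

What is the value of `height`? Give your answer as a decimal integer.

`height` is the first field, at byte offset 0, occupying 8 bytes.
Bytes at offsets 0..7: 93 0D C9 EA 80 B9 EA 77.
Little-endian stores the least-significant byte at the lowest address.
Reassemble most-significant byte first: 77 EA B9 80 EA C9 0D 93 → 0x77EAB980EAC90D93.
0x77EAB980EAC90D93 = 8640922798409715091.

8640922798409715091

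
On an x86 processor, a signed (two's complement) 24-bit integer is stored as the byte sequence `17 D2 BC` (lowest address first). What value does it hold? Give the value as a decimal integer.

In little-endian order the low byte comes first in memory.
Reassemble most-significant byte first: BC D2 17 → 0xBCD217.
Top bit is set, so as a signed 24-bit value this is 0xBCD217 − 2^24 = -4402665.

-4402665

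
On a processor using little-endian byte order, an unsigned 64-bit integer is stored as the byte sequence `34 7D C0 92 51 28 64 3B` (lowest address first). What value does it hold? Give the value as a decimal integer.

Little-endian: lowest address holds the least-significant byte.
Reassemble most-significant byte first: 3B 64 28 51 92 C0 7D 34 → 0x3B64285192C07D34.
0x3B64285192C07D34 = 4279589876728364340.

4279589876728364340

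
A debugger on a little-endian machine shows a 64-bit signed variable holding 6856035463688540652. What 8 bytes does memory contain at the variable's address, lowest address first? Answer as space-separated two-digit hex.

EC D1 A2 EC ED 87 25 5F

6856035463688540652 in hexadecimal, padded to 64 bits, is 0x5F2587EDECA2D1EC.
Split into bytes (most-significant first): 5F 25 87 ED EC A2 D1 EC.
Little-endian: lowest address holds the least-significant byte.
So at ascending addresses the bytes are EC D1 A2 EC ED 87 25 5F.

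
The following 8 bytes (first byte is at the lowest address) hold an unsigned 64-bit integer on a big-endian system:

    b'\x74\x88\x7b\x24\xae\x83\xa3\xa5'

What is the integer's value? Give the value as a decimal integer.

8397096902709191589

In big-endian order the high byte comes first in memory.
The bytes are already most-significant first: 0x74887B24AE83A3A5.
0x74887B24AE83A3A5 = 8397096902709191589.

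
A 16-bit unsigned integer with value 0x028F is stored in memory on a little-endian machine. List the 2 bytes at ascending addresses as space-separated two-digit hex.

8F 02

Split into bytes (most-significant first): 02 8F.
Little-endian: lowest address holds the least-significant byte.
So at ascending addresses the bytes are 8F 02.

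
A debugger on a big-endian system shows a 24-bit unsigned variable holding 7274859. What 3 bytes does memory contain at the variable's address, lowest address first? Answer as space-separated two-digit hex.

6F 01 6B

7274859 in hexadecimal, padded to 24 bits, is 0x6F016B.
Split into bytes (most-significant first): 6F 01 6B.
In big-endian order the high byte comes first in memory.
So the memory order matches the most-significant-first order: 6F 01 6B.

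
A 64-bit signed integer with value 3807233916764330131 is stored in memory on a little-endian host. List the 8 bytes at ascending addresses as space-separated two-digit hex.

3807233916764330131 in hexadecimal, padded to 64 bits, is 0x34D60313618E9893.
Split into bytes (most-significant first): 34 D6 03 13 61 8E 98 93.
Little-endian: lowest address holds the least-significant byte.
So at ascending addresses the bytes are 93 98 8E 61 13 03 D6 34.

93 98 8E 61 13 03 D6 34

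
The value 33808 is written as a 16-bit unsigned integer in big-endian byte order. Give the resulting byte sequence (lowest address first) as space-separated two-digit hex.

84 10

33808 in hexadecimal, padded to 16 bits, is 0x8410.
Split into bytes (most-significant first): 84 10.
Big-endian: lowest address holds the most-significant byte.
So the memory order matches the most-significant-first order: 84 10.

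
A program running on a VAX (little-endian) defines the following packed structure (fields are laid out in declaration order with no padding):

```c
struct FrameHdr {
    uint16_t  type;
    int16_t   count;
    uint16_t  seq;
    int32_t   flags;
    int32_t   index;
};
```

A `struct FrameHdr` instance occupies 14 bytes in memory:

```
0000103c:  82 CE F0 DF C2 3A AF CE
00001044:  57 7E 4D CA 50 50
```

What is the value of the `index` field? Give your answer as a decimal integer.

1347471949

`index` follows `type` (2 B), `count` (2 B), `seq` (2 B), `flags` (4 B), so it starts at offset 2 + 2 + 2 + 4 = 10 and occupies 4 bytes.
Bytes at offsets 10..13: 4D CA 50 50.
Little-endian stores the least-significant byte at the lowest address.
Reassemble most-significant byte first: 50 50 CA 4D → 0x5050CA4D.
0x5050CA4D = 1347471949.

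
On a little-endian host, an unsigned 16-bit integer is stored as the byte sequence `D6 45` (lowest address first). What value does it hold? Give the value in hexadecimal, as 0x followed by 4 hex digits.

Little-endian stores the least-significant byte at the lowest address.
Reassemble most-significant byte first: 45 D6 → 0x45D6.

0x45D6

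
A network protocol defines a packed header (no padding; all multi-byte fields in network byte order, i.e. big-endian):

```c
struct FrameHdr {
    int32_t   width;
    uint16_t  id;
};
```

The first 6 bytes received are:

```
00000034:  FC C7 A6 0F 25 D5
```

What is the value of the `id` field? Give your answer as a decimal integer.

9685

`id` follows `width` (4 bytes), so it starts at byte offset 4 and occupies 2 bytes.
Bytes at offsets 4..5: 25 D5.
Big-endian: lowest address holds the most-significant byte.
The bytes are already most-significant first: 0x25D5.
0x25D5 = 9685.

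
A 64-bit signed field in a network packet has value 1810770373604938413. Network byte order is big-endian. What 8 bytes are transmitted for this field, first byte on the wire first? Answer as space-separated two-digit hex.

1810770373604938413 in hexadecimal, padded to 64 bits, is 0x1921260F988612AD.
Split into bytes (most-significant first): 19 21 26 0F 98 86 12 AD.
Big-endian: lowest address holds the most-significant byte.
So the memory order matches the most-significant-first order: 19 21 26 0F 98 86 12 AD.

19 21 26 0F 98 86 12 AD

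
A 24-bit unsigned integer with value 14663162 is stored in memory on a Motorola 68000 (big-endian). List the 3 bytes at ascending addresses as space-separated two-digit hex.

14663162 in hexadecimal, padded to 24 bits, is 0xDFBDFA.
Split into bytes (most-significant first): DF BD FA.
Big-endian stores the most-significant byte at the lowest address.
So the memory order matches the most-significant-first order: DF BD FA.

DF BD FA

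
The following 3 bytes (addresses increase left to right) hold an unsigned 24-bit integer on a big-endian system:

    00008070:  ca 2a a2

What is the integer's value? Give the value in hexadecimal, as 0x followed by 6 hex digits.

0xCA2AA2

In big-endian order the high byte comes first in memory.
The bytes are already most-significant first: 0xCA2AA2.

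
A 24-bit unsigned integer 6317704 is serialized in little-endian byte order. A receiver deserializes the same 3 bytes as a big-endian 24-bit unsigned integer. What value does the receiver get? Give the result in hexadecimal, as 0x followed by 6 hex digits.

0x886660

6317704 in 24-bit hexadecimal is 0x606688.
Stored little-endian, the bytes at ascending addresses are 88 66 60.
Read back as big-endian, the last byte is least significant, giving 0x886660.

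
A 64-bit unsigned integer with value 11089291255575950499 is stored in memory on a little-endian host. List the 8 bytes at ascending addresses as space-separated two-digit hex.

A3 34 73 B3 A4 13 E5 99

11089291255575950499 in hexadecimal, padded to 64 bits, is 0x99E513A4B37334A3.
Split into bytes (most-significant first): 99 E5 13 A4 B3 73 34 A3.
Little-endian: lowest address holds the least-significant byte.
So at ascending addresses the bytes are A3 34 73 B3 A4 13 E5 99.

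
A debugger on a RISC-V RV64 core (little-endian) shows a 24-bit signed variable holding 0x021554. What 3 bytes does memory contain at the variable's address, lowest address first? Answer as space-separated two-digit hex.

54 15 02

Split into bytes (most-significant first): 02 15 54.
Little-endian stores the least-significant byte at the lowest address.
So at ascending addresses the bytes are 54 15 02.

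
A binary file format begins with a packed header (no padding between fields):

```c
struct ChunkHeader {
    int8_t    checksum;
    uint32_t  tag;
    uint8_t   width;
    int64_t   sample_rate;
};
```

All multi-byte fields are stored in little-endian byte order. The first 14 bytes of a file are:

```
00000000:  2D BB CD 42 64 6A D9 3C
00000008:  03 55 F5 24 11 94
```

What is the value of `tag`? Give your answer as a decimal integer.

1682099643

`tag` follows `checksum` (1 byte), so it starts at byte offset 1 and occupies 4 bytes.
Bytes at offsets 1..4: BB CD 42 64.
Little-endian stores the least-significant byte at the lowest address.
Reassemble most-significant byte first: 64 42 CD BB → 0x6442CDBB.
0x6442CDBB = 1682099643.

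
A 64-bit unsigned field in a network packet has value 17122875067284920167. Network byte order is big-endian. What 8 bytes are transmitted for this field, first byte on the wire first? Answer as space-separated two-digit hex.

ED A0 AC 27 1E E9 17 67

17122875067284920167 in hexadecimal, padded to 64 bits, is 0xEDA0AC271EE91767.
Split into bytes (most-significant first): ED A0 AC 27 1E E9 17 67.
In big-endian order the high byte comes first in memory.
So the memory order matches the most-significant-first order: ED A0 AC 27 1E E9 17 67.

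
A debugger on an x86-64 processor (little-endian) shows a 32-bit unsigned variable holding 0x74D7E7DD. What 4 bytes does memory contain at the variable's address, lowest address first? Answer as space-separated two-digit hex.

DD E7 D7 74

Split into bytes (most-significant first): 74 D7 E7 DD.
In little-endian order the low byte comes first in memory.
So at ascending addresses the bytes are DD E7 D7 74.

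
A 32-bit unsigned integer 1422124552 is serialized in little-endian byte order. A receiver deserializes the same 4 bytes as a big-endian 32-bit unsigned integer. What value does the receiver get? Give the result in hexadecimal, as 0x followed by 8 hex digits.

1422124552 in 32-bit hexadecimal is 0x54C3E608.
Stored little-endian, the bytes at ascending addresses are 08 E6 C3 54.
Read back as big-endian, the last byte is least significant, giving 0x08E6C354.

0x08E6C354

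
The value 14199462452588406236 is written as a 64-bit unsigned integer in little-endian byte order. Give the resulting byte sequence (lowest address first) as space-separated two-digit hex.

14199462452588406236 in hexadecimal, padded to 64 bits, is 0xC50E9FDE600765DC.
Split into bytes (most-significant first): C5 0E 9F DE 60 07 65 DC.
In little-endian order the low byte comes first in memory.
So at ascending addresses the bytes are DC 65 07 60 DE 9F 0E C5.

DC 65 07 60 DE 9F 0E C5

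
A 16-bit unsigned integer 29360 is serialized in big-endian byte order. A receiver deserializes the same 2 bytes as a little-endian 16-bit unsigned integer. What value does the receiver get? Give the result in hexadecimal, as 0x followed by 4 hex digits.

0xB072

29360 in 16-bit hexadecimal is 0x72B0.
Stored big-endian, the bytes at ascending addresses are 72 B0.
Read back as little-endian, the first byte is least significant, giving 0xB072.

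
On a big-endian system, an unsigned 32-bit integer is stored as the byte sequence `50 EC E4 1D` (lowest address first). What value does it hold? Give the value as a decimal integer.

1357702173

Big-endian: lowest address holds the most-significant byte.
The bytes are already most-significant first: 0x50ECE41D.
0x50ECE41D = 1357702173.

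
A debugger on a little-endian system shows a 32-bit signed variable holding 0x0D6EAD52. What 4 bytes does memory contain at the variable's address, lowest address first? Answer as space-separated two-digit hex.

52 AD 6E 0D

Split into bytes (most-significant first): 0D 6E AD 52.
Little-endian: lowest address holds the least-significant byte.
So at ascending addresses the bytes are 52 AD 6E 0D.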